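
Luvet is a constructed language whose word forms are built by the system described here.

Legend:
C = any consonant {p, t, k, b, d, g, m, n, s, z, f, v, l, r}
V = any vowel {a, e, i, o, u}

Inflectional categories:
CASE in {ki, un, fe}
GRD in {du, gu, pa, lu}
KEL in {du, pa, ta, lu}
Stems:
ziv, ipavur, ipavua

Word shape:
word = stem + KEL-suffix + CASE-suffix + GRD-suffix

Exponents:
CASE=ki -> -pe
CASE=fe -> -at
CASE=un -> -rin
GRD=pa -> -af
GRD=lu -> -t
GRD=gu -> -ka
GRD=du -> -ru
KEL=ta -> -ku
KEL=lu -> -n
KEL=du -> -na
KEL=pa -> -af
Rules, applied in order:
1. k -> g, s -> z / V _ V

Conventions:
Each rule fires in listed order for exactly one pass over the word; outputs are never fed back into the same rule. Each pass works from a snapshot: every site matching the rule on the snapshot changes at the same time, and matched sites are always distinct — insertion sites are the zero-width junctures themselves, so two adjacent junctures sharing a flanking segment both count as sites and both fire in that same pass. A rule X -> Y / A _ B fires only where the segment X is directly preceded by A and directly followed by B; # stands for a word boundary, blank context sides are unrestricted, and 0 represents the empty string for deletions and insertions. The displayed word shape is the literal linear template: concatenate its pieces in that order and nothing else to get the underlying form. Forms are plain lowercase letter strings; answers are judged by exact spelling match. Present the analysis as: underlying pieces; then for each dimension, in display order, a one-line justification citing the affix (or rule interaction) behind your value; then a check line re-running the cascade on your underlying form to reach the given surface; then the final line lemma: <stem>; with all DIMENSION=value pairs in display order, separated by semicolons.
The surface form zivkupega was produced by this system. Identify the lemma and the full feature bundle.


underlying: ziv-ku-pe-ka
CASE=ki - signalled by the affix -pe
GRD=gu - signalled by the affix -ka
KEL=ta - signalled by the affix -ku
check: zivkupeka -> zivkupega
lemma: ziv; CASE=ki; GRD=gu; KEL=ta


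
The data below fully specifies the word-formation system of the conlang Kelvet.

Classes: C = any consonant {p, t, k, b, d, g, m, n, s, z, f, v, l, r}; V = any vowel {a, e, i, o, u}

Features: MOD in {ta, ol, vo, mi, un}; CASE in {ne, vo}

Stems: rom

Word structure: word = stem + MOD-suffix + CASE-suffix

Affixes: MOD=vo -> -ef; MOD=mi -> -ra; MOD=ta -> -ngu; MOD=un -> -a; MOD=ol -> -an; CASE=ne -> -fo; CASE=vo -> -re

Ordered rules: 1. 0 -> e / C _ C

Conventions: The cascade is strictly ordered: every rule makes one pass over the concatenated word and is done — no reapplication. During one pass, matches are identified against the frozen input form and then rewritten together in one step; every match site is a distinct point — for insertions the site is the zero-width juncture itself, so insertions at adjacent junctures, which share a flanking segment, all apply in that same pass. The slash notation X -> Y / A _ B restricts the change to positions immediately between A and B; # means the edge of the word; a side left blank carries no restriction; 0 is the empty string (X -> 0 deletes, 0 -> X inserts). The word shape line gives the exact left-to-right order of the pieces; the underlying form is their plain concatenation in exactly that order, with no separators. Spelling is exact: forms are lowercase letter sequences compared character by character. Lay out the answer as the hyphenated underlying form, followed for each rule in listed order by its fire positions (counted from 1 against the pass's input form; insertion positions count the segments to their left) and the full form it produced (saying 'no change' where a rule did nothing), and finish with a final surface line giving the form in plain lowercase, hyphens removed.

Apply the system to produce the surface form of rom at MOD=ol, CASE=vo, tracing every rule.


underlying: rom-an-re
1. 0 -> e / C _ C: inserts after position(s) 5: romanere
surface: romanere


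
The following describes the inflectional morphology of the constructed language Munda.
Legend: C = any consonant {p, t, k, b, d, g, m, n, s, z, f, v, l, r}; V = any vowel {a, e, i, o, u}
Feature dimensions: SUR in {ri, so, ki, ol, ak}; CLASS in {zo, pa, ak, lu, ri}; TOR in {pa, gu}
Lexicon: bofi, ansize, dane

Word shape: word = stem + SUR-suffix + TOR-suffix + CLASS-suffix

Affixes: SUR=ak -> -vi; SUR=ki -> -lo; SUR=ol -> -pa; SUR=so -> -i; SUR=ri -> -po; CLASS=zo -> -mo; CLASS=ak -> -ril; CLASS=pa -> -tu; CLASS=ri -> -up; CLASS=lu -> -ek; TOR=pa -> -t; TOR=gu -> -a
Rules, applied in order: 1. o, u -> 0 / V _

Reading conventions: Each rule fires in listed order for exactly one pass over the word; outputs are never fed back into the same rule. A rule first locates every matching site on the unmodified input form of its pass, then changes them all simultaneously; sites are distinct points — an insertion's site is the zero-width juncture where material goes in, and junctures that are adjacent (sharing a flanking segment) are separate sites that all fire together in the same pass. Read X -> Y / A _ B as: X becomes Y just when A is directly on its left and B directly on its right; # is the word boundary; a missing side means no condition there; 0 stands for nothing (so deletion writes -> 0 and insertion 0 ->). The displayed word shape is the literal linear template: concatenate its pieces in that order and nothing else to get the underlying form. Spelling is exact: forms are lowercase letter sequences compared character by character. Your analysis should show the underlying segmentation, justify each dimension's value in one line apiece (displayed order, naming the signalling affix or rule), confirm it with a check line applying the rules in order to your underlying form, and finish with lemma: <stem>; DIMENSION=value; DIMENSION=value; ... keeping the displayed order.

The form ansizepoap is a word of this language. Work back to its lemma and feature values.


underlying: ansize-po-a-up
SUR=ri - signalled by the affix -po
CLASS=ri - signalled by the affix -up
TOR=gu - signalled by the affix -a
check: ansizepoaup -> ansizepoap
lemma: ansize; SUR=ri; CLASS=ri; TOR=gu


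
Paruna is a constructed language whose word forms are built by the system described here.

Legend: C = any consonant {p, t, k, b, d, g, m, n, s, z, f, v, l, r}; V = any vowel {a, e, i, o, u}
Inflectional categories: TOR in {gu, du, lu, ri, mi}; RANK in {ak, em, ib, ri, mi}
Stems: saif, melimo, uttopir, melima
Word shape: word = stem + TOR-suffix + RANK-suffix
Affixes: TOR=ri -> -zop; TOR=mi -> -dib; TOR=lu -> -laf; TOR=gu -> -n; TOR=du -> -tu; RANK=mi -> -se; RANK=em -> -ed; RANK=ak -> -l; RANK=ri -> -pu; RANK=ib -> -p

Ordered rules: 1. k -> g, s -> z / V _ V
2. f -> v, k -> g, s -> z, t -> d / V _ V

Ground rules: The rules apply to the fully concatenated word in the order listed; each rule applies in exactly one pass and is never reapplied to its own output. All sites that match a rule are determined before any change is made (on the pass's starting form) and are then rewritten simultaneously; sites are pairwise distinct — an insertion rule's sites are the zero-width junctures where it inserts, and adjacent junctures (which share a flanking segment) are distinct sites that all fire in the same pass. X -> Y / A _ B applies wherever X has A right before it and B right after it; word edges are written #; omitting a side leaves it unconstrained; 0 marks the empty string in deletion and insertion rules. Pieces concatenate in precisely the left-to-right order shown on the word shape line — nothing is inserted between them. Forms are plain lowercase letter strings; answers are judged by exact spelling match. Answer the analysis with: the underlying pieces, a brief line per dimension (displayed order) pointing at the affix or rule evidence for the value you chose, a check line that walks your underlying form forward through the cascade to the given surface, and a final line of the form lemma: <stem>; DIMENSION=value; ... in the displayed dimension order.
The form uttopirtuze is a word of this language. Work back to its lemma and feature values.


underlying: uttopir-tu-se
TOR=du - signalled by the affix -tu
RANK=mi - signalled by the affix -se
check: uttopirtuse -> uttopirtuze -> uttopirtuze
lemma: uttopir; TOR=du; RANK=mi


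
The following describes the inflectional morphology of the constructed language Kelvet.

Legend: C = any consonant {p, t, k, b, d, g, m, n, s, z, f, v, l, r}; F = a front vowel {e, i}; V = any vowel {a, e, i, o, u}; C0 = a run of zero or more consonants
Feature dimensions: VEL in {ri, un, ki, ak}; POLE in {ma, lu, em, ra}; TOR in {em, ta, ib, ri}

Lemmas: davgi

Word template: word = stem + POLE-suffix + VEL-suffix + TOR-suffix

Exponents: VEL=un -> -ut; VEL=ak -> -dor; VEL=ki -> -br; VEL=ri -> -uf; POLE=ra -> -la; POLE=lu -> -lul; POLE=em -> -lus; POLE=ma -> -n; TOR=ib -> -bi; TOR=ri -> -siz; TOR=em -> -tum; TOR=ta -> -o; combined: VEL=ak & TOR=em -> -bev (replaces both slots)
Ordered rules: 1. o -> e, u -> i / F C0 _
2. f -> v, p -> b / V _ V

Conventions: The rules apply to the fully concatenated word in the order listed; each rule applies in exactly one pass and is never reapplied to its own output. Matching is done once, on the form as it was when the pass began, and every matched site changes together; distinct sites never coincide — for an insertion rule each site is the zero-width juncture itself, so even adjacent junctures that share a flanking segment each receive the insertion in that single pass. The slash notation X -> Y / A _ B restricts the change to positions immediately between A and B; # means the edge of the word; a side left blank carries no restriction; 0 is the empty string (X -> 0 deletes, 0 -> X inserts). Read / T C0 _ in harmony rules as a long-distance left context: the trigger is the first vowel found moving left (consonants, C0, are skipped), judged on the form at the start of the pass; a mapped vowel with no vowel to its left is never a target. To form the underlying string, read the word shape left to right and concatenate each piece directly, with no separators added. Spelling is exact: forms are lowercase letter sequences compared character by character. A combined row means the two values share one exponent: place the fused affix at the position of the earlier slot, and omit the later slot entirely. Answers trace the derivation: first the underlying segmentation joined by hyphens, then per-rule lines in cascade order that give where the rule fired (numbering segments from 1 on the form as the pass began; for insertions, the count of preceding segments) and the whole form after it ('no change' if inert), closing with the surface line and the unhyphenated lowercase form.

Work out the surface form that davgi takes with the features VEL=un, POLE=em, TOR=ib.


underlying: davgi-lus-ut-bi
1. o -> e, u -> i / F C0 _: fires at position(s) 7: davgilisutbi
2. f -> v, p -> b / V _ V: no change
surface: davgilisutbi


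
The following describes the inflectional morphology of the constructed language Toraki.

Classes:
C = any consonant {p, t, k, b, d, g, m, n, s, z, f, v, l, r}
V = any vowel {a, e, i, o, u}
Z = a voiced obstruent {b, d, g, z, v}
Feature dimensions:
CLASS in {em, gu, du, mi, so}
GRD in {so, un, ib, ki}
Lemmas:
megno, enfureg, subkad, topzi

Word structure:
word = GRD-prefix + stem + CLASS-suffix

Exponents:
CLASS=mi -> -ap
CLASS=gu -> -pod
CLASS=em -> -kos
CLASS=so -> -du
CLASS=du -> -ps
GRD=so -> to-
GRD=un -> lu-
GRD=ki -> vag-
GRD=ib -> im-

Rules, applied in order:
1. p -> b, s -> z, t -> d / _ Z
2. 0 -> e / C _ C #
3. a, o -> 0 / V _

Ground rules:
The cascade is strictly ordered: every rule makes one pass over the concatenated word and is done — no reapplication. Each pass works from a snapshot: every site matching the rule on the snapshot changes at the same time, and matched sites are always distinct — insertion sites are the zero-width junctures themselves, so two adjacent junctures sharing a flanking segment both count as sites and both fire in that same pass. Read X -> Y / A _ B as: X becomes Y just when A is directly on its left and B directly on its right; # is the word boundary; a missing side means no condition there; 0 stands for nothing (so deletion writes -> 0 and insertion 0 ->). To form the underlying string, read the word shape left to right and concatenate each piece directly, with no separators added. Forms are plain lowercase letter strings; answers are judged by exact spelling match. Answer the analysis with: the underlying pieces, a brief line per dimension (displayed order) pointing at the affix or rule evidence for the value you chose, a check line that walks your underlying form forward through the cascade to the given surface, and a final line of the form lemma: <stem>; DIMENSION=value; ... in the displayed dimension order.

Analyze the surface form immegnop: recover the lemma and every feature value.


underlying: im-megno-ap
CLASS=mi - signalled by the affix -ap
GRD=ib - signalled by the affix im-
check: immegnoap -> immegnoap -> immegnoap -> immegnop
lemma: megno; CLASS=mi; GRD=ib


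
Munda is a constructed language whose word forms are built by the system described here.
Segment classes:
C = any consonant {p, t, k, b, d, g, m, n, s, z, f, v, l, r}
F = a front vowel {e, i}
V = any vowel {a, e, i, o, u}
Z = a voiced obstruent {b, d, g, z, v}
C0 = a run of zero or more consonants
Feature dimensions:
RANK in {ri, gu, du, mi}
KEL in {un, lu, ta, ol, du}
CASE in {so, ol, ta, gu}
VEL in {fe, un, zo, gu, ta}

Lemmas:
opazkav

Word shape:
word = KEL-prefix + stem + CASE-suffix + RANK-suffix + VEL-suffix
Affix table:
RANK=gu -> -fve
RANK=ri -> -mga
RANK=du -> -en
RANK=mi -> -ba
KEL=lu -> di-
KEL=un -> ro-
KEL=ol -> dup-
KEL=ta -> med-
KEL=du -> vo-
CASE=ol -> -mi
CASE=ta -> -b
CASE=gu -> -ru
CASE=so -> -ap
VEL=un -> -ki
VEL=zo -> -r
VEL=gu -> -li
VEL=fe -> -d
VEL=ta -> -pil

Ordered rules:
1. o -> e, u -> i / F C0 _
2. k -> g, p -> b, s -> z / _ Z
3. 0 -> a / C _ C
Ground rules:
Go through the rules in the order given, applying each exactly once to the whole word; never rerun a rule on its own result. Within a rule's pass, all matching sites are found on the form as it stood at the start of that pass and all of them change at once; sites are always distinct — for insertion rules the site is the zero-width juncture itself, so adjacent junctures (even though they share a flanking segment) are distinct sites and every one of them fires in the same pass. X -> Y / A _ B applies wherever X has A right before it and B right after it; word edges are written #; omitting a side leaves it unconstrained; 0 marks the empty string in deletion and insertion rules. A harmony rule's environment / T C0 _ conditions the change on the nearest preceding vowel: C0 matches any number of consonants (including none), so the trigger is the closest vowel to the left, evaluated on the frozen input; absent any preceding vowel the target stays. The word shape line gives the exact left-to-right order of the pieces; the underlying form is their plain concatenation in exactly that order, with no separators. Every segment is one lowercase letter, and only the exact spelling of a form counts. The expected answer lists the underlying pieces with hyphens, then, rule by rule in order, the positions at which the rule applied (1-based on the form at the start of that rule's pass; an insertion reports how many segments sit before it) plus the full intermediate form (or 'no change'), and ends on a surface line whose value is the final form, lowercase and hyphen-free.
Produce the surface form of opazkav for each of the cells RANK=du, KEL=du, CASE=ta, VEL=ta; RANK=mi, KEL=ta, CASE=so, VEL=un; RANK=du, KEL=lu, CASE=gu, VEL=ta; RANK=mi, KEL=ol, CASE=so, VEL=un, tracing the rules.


cell RANK=du, KEL=du, CASE=ta, VEL=ta:
underlying: vo-opazkav-b-en-pil
1. o -> e, u -> i / F C0 _: no change
2. k -> g, p -> b, s -> z / _ Z: no change
3. 0 -> a / C _ C: inserts after position(s) 6, 9, 12: voopazakavabenapil
surface: voopazakavabenapil

cell RANK=mi, KEL=ta, CASE=so, VEL=un:
underlying: med-opazkav-ap-ba-ki
1. o -> e, u -> i / F C0 _: fires at position(s) 4: medepazkavapbaki
2. k -> g, p -> b, s -> z / _ Z: fires at position(s) 12: medepazkavabbaki
3. 0 -> a / C _ C: inserts after position(s) 7, 12: medepazakavababaki
surface: medepazakavababaki

cell RANK=du, KEL=lu, CASE=gu, VEL=ta:
underlying: di-opazkav-ru-en-pil
1. o -> e, u -> i / F C0 _: fires at position(s) 3: diepazkavruenpil
2. k -> g, p -> b, s -> z / _ Z: no change
3. 0 -> a / C _ C: inserts after position(s) 6, 9, 13: diepazakavaruenapil
surface: diepazakavaruenapil

cell RANK=mi, KEL=ol, CASE=so, VEL=un:
underlying: dup-opazkav-ap-ba-ki
1. o -> e, u -> i / F C0 _: no change
2. k -> g, p -> b, s -> z / _ Z: fires at position(s) 12: dupopazkavabbaki
3. 0 -> a / C _ C: inserts after position(s) 7, 12: dupopazakavababaki
surface: dupopazakavababaki


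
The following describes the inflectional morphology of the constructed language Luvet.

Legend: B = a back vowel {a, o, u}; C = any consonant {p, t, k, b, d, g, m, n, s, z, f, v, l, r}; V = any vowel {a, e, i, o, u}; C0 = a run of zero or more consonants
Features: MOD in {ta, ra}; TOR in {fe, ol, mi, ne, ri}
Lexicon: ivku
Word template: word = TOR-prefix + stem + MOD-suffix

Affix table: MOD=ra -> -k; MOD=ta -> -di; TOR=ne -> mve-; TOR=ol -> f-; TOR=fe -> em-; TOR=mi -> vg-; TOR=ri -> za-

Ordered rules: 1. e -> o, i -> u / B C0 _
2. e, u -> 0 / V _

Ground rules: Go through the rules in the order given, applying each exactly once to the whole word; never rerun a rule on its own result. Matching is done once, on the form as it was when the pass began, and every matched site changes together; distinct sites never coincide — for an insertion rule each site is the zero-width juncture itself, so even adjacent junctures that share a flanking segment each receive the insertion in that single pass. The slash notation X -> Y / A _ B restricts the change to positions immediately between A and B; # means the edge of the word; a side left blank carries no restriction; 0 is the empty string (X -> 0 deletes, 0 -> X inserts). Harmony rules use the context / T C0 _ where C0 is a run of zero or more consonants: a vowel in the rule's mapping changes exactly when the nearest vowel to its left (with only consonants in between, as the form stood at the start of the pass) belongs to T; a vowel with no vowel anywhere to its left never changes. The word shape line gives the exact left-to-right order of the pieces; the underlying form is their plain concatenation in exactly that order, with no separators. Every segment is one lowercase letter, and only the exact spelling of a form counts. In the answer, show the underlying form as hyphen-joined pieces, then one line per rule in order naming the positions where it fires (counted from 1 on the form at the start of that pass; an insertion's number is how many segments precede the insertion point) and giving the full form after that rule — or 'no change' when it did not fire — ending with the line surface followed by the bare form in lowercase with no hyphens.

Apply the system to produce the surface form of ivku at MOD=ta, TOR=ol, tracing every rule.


underlying: f-ivku-di
1. e -> o, i -> u / B C0 _: fires at position(s) 7: fivkudu
2. e, u -> 0 / V _: no change
surface: fivkudu


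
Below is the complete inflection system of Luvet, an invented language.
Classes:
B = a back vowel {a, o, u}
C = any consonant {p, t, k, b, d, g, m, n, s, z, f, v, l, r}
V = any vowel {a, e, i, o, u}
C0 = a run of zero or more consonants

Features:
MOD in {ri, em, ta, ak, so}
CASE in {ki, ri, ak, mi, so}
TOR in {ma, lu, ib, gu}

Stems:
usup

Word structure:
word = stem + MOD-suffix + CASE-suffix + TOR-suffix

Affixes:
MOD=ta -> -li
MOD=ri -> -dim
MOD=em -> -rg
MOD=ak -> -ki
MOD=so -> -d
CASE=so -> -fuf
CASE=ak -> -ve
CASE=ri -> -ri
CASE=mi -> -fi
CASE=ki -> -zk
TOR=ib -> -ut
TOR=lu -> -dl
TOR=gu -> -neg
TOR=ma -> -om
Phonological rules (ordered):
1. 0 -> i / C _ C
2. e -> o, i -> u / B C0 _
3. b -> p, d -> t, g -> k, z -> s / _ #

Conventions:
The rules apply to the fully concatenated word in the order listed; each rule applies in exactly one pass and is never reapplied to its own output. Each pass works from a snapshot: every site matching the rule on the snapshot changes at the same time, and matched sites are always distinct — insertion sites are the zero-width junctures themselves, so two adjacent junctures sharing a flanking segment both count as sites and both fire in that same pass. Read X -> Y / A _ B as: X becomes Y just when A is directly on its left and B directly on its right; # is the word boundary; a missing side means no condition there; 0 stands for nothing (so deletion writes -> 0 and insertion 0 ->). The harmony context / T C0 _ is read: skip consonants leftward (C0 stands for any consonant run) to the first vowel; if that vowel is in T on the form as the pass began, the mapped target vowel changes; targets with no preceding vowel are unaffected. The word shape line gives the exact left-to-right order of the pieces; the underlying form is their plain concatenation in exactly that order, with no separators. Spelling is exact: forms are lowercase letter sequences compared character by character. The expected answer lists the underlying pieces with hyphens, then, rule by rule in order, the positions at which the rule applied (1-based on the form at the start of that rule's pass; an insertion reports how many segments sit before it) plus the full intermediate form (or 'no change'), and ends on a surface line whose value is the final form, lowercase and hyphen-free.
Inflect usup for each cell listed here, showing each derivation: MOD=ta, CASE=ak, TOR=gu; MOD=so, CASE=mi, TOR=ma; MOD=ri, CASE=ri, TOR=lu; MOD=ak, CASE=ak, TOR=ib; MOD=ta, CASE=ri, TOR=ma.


cell MOD=ta, CASE=ak, TOR=gu:
underlying: usup-li-ve-neg
1. 0 -> i / C _ C: inserts after position(s) 4: usupiliveneg
2. e -> o, i -> u / B C0 _: fires at position(s) 5: usupuliveneg
3. b -> p, d -> t, g -> k, z -> s / _ #: fires at position(s) 12: usupulivenek
surface: usupulivenek

cell MOD=so, CASE=mi, TOR=ma:
underlying: usup-d-fi-om
1. 0 -> i / C _ C: inserts after position(s) 4, 5: usupidifiom
2. e -> o, i -> u / B C0 _: fires at position(s) 5: usupudifiom
3. b -> p, d -> t, g -> k, z -> s / _ #: no change
surface: usupudifiom

cell MOD=ri, CASE=ri, TOR=lu:
underlying: usup-dim-ri-dl
1. 0 -> i / C _ C: inserts after position(s) 4, 7, 10: usupidimiridil
2. e -> o, i -> u / B C0 _: fires at position(s) 5: usupudimiridil
3. b -> p, d -> t, g -> k, z -> s / _ #: no change
surface: usupudimiridil

cell MOD=ak, CASE=ak, TOR=ib:
underlying: usup-ki-ve-ut
1. 0 -> i / C _ C: inserts after position(s) 4: usupikiveut
2. e -> o, i -> u / B C0 _: fires at position(s) 5: usupukiveut
3. b -> p, d -> t, g -> k, z -> s / _ #: no change
surface: usupukiveut

cell MOD=ta, CASE=ri, TOR=ma:
underlying: usup-li-ri-om
1. 0 -> i / C _ C: inserts after position(s) 4: usupiliriom
2. e -> o, i -> u / B C0 _: fires at position(s) 5: usupuliriom
3. b -> p, d -> t, g -> k, z -> s / _ #: no change
surface: usupuliriom


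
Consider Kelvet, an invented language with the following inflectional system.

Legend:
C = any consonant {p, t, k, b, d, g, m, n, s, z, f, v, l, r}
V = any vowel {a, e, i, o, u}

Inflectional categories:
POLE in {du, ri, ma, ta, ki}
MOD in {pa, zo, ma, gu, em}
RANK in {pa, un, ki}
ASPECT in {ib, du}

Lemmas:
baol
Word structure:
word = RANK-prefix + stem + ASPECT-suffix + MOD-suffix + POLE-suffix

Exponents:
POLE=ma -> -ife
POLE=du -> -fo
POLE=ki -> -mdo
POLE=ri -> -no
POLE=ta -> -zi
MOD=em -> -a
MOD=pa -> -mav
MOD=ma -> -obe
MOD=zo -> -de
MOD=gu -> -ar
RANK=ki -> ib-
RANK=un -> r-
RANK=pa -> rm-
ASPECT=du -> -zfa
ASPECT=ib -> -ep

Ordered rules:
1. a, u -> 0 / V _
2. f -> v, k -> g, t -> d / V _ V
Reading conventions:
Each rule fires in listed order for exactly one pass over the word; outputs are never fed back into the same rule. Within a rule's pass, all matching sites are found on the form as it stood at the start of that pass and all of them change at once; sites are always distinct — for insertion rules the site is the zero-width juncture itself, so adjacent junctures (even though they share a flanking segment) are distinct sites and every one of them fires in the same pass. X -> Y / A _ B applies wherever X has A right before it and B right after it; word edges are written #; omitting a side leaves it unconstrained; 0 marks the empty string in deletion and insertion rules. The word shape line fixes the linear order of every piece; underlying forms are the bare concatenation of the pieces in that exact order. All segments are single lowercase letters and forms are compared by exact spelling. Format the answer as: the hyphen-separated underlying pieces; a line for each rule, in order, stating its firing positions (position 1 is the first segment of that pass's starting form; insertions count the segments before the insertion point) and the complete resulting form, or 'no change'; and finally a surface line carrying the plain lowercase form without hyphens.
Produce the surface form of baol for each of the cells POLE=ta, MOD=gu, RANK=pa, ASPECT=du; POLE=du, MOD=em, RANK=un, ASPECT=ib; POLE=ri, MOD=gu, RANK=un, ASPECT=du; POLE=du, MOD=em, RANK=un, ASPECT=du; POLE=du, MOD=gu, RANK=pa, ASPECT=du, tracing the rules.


cell POLE=ta, MOD=gu, RANK=pa, ASPECT=du:
underlying: rm-baol-zfa-ar-zi
1. a, u -> 0 / V _: fires at position(s) 10: rmbaolzfarzi
2. f -> v, k -> g, t -> d / V _ V: no change
surface: rmbaolzfarzi

cell POLE=du, MOD=em, RANK=un, ASPECT=ib:
underlying: r-baol-ep-a-fo
1. a, u -> 0 / V _: no change
2. f -> v, k -> g, t -> d / V _ V: fires at position(s) 9: rbaolepavo
surface: rbaolepavo

cell POLE=ri, MOD=gu, RANK=un, ASPECT=du:
underlying: r-baol-zfa-ar-no
1. a, u -> 0 / V _: fires at position(s) 9: rbaolzfarno
2. f -> v, k -> g, t -> d / V _ V: no change
surface: rbaolzfarno

cell POLE=du, MOD=em, RANK=un, ASPECT=du:
underlying: r-baol-zfa-a-fo
1. a, u -> 0 / V _: fires at position(s) 9: rbaolzfafo
2. f -> v, k -> g, t -> d / V _ V: fires at position(s) 9: rbaolzfavo
surface: rbaolzfavo

cell POLE=du, MOD=gu, RANK=pa, ASPECT=du:
underlying: rm-baol-zfa-ar-fo
1. a, u -> 0 / V _: fires at position(s) 10: rmbaolzfarfo
2. f -> v, k -> g, t -> d / V _ V: no change
surface: rmbaolzfarfo


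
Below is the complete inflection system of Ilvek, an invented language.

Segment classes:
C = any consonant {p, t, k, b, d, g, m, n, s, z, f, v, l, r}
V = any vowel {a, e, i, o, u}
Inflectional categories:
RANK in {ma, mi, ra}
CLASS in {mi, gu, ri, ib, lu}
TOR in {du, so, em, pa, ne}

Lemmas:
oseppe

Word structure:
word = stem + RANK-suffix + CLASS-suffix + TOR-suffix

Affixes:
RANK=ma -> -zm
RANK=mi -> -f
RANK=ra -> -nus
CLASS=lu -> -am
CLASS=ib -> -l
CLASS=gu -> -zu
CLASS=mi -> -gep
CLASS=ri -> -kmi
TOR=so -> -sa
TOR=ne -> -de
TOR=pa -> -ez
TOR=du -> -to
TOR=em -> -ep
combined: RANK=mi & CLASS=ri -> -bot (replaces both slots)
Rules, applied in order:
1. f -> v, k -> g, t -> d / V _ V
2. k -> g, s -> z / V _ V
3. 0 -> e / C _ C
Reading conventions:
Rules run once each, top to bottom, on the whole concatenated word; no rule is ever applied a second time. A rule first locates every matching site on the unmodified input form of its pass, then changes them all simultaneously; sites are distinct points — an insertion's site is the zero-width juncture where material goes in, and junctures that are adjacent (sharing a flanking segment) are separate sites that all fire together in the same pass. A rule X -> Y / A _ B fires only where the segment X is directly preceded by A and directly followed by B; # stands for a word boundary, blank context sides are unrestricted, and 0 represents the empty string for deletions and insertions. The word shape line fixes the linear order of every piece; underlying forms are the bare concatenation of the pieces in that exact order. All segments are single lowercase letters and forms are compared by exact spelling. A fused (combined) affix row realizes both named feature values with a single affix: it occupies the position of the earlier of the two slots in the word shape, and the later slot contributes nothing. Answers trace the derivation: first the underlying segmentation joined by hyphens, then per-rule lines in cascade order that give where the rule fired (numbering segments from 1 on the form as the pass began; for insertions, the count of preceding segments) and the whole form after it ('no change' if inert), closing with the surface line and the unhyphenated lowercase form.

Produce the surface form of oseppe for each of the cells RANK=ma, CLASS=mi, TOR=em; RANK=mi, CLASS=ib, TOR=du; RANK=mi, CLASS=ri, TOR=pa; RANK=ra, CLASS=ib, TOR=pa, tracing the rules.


cell RANK=ma, CLASS=mi, TOR=em:
underlying: oseppe-zm-gep-ep
1. f -> v, k -> g, t -> d / V _ V: no change
2. k -> g, s -> z / V _ V: fires at position(s) 2: ozeppezmgepep
3. 0 -> e / C _ C: inserts after position(s) 4, 7, 8: ozepepezemegepep
surface: ozepepezemegepep

cell RANK=mi, CLASS=ib, TOR=du:
underlying: oseppe-f-l-to
1. f -> v, k -> g, t -> d / V _ V: no change
2. k -> g, s -> z / V _ V: fires at position(s) 2: ozeppeflto
3. 0 -> e / C _ C: inserts after position(s) 4, 7, 8: ozepepefeleto
surface: ozepepefeleto

cell RANK=mi, CLASS=ri, TOR=pa:
underlying: oseppe-bot-ez
1. f -> v, k -> g, t -> d / V _ V: fires at position(s) 9: oseppebodez
2. k -> g, s -> z / V _ V: fires at position(s) 2: ozeppebodez
3. 0 -> e / C _ C: inserts after position(s) 4: ozepepebodez
surface: ozepepebodez

cell RANK=ra, CLASS=ib, TOR=pa:
underlying: oseppe-nus-l-ez
1. f -> v, k -> g, t -> d / V _ V: no change
2. k -> g, s -> z / V _ V: fires at position(s) 2: ozeppenuslez
3. 0 -> e / C _ C: inserts after position(s) 4, 9: ozepepenuselez
surface: ozepepenuselez


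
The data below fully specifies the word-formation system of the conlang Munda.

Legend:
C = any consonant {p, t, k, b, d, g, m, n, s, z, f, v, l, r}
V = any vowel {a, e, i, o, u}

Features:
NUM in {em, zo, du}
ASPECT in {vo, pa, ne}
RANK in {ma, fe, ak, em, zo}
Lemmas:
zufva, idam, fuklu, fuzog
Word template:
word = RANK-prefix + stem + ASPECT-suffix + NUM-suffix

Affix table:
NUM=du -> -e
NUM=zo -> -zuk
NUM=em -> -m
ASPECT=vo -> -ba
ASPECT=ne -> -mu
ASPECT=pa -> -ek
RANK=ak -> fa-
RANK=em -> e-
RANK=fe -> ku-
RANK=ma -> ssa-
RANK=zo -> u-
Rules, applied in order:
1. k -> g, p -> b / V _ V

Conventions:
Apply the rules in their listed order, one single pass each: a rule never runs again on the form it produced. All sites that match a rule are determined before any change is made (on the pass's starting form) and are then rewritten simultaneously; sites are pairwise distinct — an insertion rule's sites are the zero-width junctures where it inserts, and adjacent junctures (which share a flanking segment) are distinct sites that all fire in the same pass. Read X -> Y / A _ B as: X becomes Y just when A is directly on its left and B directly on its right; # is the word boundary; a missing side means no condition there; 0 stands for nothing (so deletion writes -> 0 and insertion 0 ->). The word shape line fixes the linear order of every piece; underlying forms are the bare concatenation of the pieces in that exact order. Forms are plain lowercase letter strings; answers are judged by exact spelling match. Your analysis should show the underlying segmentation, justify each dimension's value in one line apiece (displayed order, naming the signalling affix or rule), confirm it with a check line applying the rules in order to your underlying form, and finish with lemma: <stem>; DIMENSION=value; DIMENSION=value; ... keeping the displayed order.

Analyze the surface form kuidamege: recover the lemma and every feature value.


underlying: ku-idam-ek-e
NUM=du - signalled by the affix -e
ASPECT=pa - signalled by the affix -ek
RANK=fe - signalled by the affix ku-
check: kuidameke -> kuidamege
lemma: idam; NUM=du; ASPECT=pa; RANK=fe


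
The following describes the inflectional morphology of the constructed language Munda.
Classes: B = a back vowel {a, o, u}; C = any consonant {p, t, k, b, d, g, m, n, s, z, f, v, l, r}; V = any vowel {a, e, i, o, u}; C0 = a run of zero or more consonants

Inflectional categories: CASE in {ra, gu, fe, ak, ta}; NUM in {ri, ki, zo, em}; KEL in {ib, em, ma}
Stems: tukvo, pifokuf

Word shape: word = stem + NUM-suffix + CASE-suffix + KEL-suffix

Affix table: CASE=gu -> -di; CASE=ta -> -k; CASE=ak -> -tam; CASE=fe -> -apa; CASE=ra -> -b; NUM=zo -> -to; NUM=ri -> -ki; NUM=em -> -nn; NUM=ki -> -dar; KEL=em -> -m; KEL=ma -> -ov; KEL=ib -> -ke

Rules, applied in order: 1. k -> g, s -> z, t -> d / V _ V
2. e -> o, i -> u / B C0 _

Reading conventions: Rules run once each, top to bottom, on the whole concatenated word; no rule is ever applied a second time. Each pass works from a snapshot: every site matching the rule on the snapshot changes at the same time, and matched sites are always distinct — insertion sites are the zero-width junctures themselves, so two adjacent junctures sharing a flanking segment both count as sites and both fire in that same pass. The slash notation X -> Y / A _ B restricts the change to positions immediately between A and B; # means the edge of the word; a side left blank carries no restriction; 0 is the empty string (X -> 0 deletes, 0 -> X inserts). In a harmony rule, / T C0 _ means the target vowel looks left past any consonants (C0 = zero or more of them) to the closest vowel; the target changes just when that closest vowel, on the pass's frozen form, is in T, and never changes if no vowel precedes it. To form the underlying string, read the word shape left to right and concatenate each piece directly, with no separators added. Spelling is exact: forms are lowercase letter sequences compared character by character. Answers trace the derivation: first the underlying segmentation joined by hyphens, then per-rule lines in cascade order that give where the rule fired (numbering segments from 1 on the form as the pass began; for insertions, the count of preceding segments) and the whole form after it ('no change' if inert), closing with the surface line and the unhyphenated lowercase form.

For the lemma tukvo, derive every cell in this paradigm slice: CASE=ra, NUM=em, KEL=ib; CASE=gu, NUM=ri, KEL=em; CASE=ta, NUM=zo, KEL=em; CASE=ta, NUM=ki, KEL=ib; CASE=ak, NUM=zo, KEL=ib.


cell CASE=ra, NUM=em, KEL=ib:
underlying: tukvo-nn-b-ke
1. k -> g, s -> z, t -> d / V _ V: no change
2. e -> o, i -> u / B C0 _: fires at position(s) 10: tukvonnbko
surface: tukvonnbko

cell CASE=gu, NUM=ri, KEL=em:
underlying: tukvo-ki-di-m
1. k -> g, s -> z, t -> d / V _ V: fires at position(s) 6: tukvogidim
2. e -> o, i -> u / B C0 _: fires at position(s) 7: tukvogudim
surface: tukvogudim

cell CASE=ta, NUM=zo, KEL=em:
underlying: tukvo-to-k-m
1. k -> g, s -> z, t -> d / V _ V: fires at position(s) 6: tukvodokm
2. e -> o, i -> u / B C0 _: no change
surface: tukvodokm

cell CASE=ta, NUM=ki, KEL=ib:
underlying: tukvo-dar-k-ke
1. k -> g, s -> z, t -> d / V _ V: no change
2. e -> o, i -> u / B C0 _: fires at position(s) 11: tukvodarkko
surface: tukvodarkko

cell CASE=ak, NUM=zo, KEL=ib:
underlying: tukvo-to-tam-ke
1. k -> g, s -> z, t -> d / V _ V: fires at position(s) 6, 8: tukvododamke
2. e -> o, i -> u / B C0 _: fires at position(s) 12: tukvododamko
surface: tukvododamko


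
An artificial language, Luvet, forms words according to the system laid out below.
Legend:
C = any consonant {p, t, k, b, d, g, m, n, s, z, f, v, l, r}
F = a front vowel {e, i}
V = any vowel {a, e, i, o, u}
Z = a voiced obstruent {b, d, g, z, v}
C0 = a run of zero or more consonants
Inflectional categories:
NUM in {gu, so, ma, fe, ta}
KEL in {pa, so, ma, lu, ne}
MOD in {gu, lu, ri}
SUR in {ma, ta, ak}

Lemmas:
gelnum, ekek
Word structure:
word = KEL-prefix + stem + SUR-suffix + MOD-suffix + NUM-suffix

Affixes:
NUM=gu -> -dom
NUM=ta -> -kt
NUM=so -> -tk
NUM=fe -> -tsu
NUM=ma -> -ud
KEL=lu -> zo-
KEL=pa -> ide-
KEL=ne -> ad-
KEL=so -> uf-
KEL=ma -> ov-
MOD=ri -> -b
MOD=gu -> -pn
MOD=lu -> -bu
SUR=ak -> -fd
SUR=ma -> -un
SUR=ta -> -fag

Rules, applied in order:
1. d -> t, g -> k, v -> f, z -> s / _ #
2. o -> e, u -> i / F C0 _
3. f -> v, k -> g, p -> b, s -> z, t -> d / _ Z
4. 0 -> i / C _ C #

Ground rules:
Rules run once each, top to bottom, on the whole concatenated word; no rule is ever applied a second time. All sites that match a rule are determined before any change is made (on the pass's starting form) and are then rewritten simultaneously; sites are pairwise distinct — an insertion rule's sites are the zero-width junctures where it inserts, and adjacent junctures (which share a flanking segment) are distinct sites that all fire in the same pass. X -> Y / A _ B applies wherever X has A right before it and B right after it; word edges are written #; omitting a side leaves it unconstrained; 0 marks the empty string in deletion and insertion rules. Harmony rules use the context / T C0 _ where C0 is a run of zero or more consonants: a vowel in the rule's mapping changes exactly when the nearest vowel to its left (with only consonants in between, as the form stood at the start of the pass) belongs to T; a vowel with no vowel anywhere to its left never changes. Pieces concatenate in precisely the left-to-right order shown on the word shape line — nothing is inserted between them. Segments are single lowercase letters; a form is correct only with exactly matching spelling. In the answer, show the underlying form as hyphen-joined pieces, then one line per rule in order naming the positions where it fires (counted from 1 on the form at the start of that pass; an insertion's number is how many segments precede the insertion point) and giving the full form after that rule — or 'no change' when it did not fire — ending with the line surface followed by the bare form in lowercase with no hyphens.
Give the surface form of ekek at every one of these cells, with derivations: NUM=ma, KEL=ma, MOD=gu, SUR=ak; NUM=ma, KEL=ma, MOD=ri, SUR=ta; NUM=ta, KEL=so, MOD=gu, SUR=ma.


cell NUM=ma, KEL=ma, MOD=gu, SUR=ak:
underlying: ov-ekek-fd-pn-ud
1. d -> t, g -> k, v -> f, z -> s / _ #: fires at position(s) 12: ovekekfdpnut
2. o -> e, u -> i / F C0 _: fires at position(s) 11: ovekekfdpnit
3. f -> v, k -> g, p -> b, s -> z, t -> d / _ Z: fires at position(s) 7: ovekekvdpnit
4. 0 -> i / C _ C #: no change
surface: ovekekvdpnit

cell NUM=ma, KEL=ma, MOD=ri, SUR=ta:
underlying: ov-ekek-fag-b-ud
1. d -> t, g -> k, v -> f, z -> s / _ #: fires at position(s) 12: ovekekfagbut
2. o -> e, u -> i / F C0 _: no change
3. f -> v, k -> g, p -> b, s -> z, t -> d / _ Z: no change
4. 0 -> i / C _ C #: no change
surface: ovekekfagbut

cell NUM=ta, KEL=so, MOD=gu, SUR=ma:
underlying: uf-ekek-un-pn-kt
1. d -> t, g -> k, v -> f, z -> s / _ #: no change
2. o -> e, u -> i / F C0 _: fires at position(s) 7: ufekekinpnkt
3. f -> v, k -> g, p -> b, s -> z, t -> d / _ Z: no change
4. 0 -> i / C _ C #: inserts after position(s) 11: ufekekinpnkit
surface: ufekekinpnkit


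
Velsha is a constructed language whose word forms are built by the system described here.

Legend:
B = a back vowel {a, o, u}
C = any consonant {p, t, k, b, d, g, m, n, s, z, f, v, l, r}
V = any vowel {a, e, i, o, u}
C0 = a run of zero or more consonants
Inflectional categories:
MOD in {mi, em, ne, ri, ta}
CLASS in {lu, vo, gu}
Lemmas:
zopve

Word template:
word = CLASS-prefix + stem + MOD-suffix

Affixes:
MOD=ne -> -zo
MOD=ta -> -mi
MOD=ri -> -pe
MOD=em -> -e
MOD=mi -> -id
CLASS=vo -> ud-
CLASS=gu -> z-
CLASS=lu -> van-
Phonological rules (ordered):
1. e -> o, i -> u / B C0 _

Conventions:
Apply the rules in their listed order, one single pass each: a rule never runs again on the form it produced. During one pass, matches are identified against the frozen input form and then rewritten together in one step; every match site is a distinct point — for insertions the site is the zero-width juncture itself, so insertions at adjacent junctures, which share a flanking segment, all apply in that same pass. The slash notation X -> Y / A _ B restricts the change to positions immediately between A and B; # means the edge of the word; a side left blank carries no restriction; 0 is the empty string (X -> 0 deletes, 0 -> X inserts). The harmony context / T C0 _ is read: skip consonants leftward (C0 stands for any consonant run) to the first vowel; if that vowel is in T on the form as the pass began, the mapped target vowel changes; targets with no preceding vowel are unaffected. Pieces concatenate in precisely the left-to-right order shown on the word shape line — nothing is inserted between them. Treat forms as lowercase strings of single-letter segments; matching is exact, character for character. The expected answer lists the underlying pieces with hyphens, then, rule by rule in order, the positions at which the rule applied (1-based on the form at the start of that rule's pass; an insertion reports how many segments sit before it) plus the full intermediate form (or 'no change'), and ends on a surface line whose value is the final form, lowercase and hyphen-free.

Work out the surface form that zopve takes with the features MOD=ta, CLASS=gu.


underlying: z-zopve-mi
1. e -> o, i -> u / B C0 _: fires at position(s) 6: zzopvomi
surface: zzopvomi
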